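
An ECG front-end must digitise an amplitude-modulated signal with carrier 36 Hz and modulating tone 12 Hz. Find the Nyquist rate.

AM sidebands sit at fc ± fm = 24 Hz and 48 Hz.
Highest-frequency component: 48 Hz.
Nyquist rate = 2 × 48 Hz = 96 Hz.

96 Hz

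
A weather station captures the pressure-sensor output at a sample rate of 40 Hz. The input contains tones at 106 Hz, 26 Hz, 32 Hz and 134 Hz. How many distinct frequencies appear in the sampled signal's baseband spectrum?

fs/2 = 20 Hz.
106 Hz mod fs = 26 Hz.
26 Hz > fs/2 = 20 Hz, folds to fs − 26 Hz = 14 Hz.
26 Hz > fs/2 = 20 Hz, folds to fs − 26 Hz = 14 Hz.
32 Hz > fs/2 = 20 Hz, folds to fs − 32 Hz = 8 Hz.
134 Hz mod fs = 14 Hz.
14 Hz ≤ fs/2 = 20 Hz, appears at 14 Hz.
Distinct values: {8 Hz, 14 Hz} → 2.

2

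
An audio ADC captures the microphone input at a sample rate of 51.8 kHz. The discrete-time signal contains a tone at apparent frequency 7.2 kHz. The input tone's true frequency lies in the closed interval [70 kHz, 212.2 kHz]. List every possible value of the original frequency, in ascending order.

96.4 kHz, 110.8 kHz, 148.2 kHz, 162.6 kHz, 200 kHz

Frequencies that alias to 7.2 kHz are k·fs ± 7.2 kHz for integer k ≥ 0.
k=0: 7.2 kHz.
k=1: 44.6 kHz, 59 kHz.
k=2: 96.4 kHz, 110.8 kHz.
k=3: 148.2 kHz, 162.6 kHz.
k=4: 200 kHz, 214.4 kHz.
k=5: 251.8 kHz, 266.2 kHz.
Within [70 kHz, 212.2 kHz]: 96.4 kHz, 110.8 kHz, 148.2 kHz, 162.6 kHz, 200 kHz.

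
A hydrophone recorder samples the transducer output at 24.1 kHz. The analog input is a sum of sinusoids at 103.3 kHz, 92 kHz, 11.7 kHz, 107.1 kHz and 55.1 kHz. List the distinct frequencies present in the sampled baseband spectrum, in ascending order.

4.4 kHz, 6.9 kHz, 10.7 kHz, 11.7 kHz

fs/2 = 12.05 kHz.
103.3 kHz mod fs = 6.9 kHz.
6.9 kHz ≤ fs/2 = 12.05 kHz, appears at 6.9 kHz.
92 kHz mod fs = 19.7 kHz.
19.7 kHz > fs/2 = 12.05 kHz, folds to fs − 19.7 kHz = 4.4 kHz.
11.7 kHz ≤ fs/2 = 12.05 kHz, passes unchanged.
107.1 kHz mod fs = 10.7 kHz.
10.7 kHz ≤ fs/2 = 12.05 kHz, appears at 10.7 kHz.
55.1 kHz mod fs = 6.9 kHz.
6.9 kHz ≤ fs/2 = 12.05 kHz, appears at 6.9 kHz.
Distinct values: {4.4 kHz, 6.9 kHz, 10.7 kHz, 11.7 kHz}.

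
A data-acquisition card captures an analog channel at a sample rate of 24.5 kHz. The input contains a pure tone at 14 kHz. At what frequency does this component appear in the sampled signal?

10.5 kHz

14 kHz > fs/2 = 12.25 kHz, folds to fs − 14 kHz = 10.5 kHz.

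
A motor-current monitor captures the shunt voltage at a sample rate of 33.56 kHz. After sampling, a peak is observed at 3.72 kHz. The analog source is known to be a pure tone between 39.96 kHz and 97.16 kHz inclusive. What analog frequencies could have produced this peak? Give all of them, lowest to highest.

63.4 kHz, 70.84 kHz, 96.96 kHz

Frequencies that alias to 3.72 kHz are k·fs ± 3.72 kHz for integer k ≥ 0.
k=0: 3.72 kHz.
k=1: 29.84 kHz, 37.28 kHz.
k=2: 63.4 kHz, 70.84 kHz.
k=3: 96.96 kHz, 104.4 kHz.
k=4: 130.52 kHz, 137.96 kHz.
Within [39.96 kHz, 97.16 kHz]: 63.4 kHz, 70.84 kHz, 96.96 kHz.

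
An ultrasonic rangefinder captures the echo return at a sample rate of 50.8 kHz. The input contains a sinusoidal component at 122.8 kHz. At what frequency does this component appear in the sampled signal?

122.8 kHz mod fs = 21.2 kHz.
21.2 kHz ≤ fs/2 = 25.4 kHz, appears at 21.2 kHz.

21.2 kHz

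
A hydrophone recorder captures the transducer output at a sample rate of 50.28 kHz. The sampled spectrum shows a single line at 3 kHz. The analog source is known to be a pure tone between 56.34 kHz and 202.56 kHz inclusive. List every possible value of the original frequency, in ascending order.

Frequencies that alias to 3 kHz are k·fs ± 3 kHz for integer k ≥ 0.
k=0: 3 kHz.
k=1: 47.28 kHz, 53.28 kHz.
k=2: 97.56 kHz, 103.56 kHz.
k=3: 147.84 kHz, 153.84 kHz.
k=4: 198.12 kHz, 204.12 kHz.
k=5: 248.4 kHz, 254.4 kHz.
Within [56.34 kHz, 202.56 kHz]: 97.56 kHz, 103.56 kHz, 147.84 kHz, 153.84 kHz, 198.12 kHz.

97.56 kHz, 103.56 kHz, 147.84 kHz, 153.84 kHz, 198.12 kHz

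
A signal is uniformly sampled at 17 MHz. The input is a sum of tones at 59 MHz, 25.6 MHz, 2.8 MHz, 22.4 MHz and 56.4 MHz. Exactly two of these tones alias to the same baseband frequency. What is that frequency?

5.4 MHz

fs/2 = 8.5 MHz.
59 MHz mod fs = 8 MHz.
8 MHz ≤ fs/2 = 8.5 MHz, appears at 8 MHz.
25.6 MHz mod fs = 8.6 MHz.
8.6 MHz > fs/2 = 8.5 MHz, folds to fs − 8.6 MHz = 8.4 MHz.
2.8 MHz ≤ fs/2 = 8.5 MHz, passes unchanged.
22.4 MHz mod fs = 5.4 MHz.
5.4 MHz ≤ fs/2 = 8.5 MHz, appears at 5.4 MHz.
56.4 MHz mod fs = 5.4 MHz.
5.4 MHz ≤ fs/2 = 8.5 MHz, appears at 5.4 MHz.
22.4 MHz and 56.4 MHz both map to 5.4 MHz.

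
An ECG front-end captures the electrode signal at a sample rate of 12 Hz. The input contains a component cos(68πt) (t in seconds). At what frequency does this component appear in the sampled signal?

2 Hz

ω = 68π rad/s → f = ω/(2π) = 34 Hz.
34 Hz mod fs = 10 Hz.
10 Hz > fs/2 = 6 Hz, folds to fs − 10 Hz = 2 Hz.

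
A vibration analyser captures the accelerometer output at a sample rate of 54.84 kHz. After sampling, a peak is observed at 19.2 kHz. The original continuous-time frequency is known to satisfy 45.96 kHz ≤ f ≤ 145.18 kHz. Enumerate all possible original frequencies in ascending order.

74.04 kHz, 90.48 kHz, 128.88 kHz

Frequencies that alias to 19.2 kHz are k·fs ± 19.2 kHz for integer k ≥ 0.
k=0: 19.2 kHz.
k=1: 35.64 kHz, 74.04 kHz.
k=2: 90.48 kHz, 128.88 kHz.
k=3: 145.32 kHz, 183.72 kHz.
Within [45.96 kHz, 145.18 kHz]: 74.04 kHz, 90.48 kHz, 128.88 kHz.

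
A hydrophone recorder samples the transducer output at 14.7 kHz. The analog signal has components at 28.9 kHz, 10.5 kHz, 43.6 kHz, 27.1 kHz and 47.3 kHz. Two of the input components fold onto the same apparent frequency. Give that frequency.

0.5 kHz

fs/2 = 7.35 kHz.
28.9 kHz mod fs = 14.2 kHz.
14.2 kHz > fs/2 = 7.35 kHz, folds to fs − 14.2 kHz = 0.5 kHz.
10.5 kHz > fs/2 = 7.35 kHz, folds to fs − 10.5 kHz = 4.2 kHz.
43.6 kHz mod fs = 14.2 kHz.
14.2 kHz > fs/2 = 7.35 kHz, folds to fs − 14.2 kHz = 0.5 kHz.
27.1 kHz mod fs = 12.4 kHz.
12.4 kHz > fs/2 = 7.35 kHz, folds to fs − 12.4 kHz = 2.3 kHz.
47.3 kHz mod fs = 3.2 kHz.
3.2 kHz ≤ fs/2 = 7.35 kHz, appears at 3.2 kHz.
28.9 kHz and 43.6 kHz both map to 0.5 kHz.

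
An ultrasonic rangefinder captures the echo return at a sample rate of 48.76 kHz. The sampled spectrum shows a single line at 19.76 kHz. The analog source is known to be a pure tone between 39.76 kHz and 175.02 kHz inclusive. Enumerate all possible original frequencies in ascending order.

Frequencies that alias to 19.76 kHz are k·fs ± 19.76 kHz for integer k ≥ 0.
k=0: 19.76 kHz.
k=1: 29 kHz, 68.52 kHz.
k=2: 77.76 kHz, 117.28 kHz.
k=3: 126.52 kHz, 166.04 kHz.
k=4: 175.28 kHz, 214.8 kHz.
Within [39.76 kHz, 175.02 kHz]: 68.52 kHz, 77.76 kHz, 117.28 kHz, 126.52 kHz, 166.04 kHz.

68.52 kHz, 77.76 kHz, 117.28 kHz, 126.52 kHz, 166.04 kHz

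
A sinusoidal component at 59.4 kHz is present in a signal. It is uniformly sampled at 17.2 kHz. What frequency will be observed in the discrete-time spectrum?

7.8 kHz

59.4 kHz mod fs = 7.8 kHz.
7.8 kHz ≤ fs/2 = 8.6 kHz, appears at 7.8 kHz.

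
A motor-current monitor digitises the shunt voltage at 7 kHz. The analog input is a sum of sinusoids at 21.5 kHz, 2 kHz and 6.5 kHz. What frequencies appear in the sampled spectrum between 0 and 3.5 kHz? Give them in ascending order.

0.5 kHz, 2 kHz

fs/2 = 3.5 kHz.
21.5 kHz mod fs = 0.5 kHz.
0.5 kHz ≤ fs/2 = 3.5 kHz, appears at 0.5 kHz.
2 kHz ≤ fs/2 = 3.5 kHz, passes unchanged.
6.5 kHz > fs/2 = 3.5 kHz, folds to fs − 6.5 kHz = 0.5 kHz.
Distinct values: {0.5 kHz, 2 kHz}.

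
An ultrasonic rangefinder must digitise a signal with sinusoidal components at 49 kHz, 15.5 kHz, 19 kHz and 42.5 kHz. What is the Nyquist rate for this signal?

Highest-frequency component: 49 kHz.
Nyquist rate = 2 × 49 kHz = 98 kHz.

98 kHz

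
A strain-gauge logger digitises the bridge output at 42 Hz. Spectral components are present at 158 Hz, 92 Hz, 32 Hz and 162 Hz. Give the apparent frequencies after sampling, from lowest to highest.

6 Hz, 8 Hz, 10 Hz

fs/2 = 21 Hz.
158 Hz mod fs = 32 Hz.
32 Hz > fs/2 = 21 Hz, folds to fs − 32 Hz = 10 Hz.
92 Hz mod fs = 8 Hz.
8 Hz ≤ fs/2 = 21 Hz, appears at 8 Hz.
32 Hz > fs/2 = 21 Hz, folds to fs − 32 Hz = 10 Hz.
162 Hz mod fs = 36 Hz.
36 Hz > fs/2 = 21 Hz, folds to fs − 36 Hz = 6 Hz.
Distinct values: {6 Hz, 8 Hz, 10 Hz}.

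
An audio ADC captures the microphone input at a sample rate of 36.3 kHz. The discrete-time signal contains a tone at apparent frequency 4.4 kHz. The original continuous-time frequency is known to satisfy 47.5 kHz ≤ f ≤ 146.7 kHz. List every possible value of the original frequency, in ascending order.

Frequencies that alias to 4.4 kHz are k·fs ± 4.4 kHz for integer k ≥ 0.
k=0: 4.4 kHz.
k=1: 31.9 kHz, 40.7 kHz.
k=2: 68.2 kHz, 77 kHz.
k=3: 104.5 kHz, 113.3 kHz.
k=4: 140.8 kHz, 149.6 kHz.
k=5: 177.1 kHz, 185.9 kHz.
Within [47.5 kHz, 146.7 kHz]: 68.2 kHz, 77 kHz, 104.5 kHz, 113.3 kHz, 140.8 kHz.

68.2 kHz, 77 kHz, 104.5 kHz, 113.3 kHz, 140.8 kHz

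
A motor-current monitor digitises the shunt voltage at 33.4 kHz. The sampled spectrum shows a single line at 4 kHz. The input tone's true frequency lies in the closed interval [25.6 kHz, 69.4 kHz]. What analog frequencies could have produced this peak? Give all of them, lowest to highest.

Frequencies that alias to 4 kHz are k·fs ± 4 kHz for integer k ≥ 0.
k=0: 4 kHz.
k=1: 29.4 kHz, 37.4 kHz.
k=2: 62.8 kHz, 70.8 kHz.
k=3: 96.2 kHz, 104.2 kHz.
Within [25.6 kHz, 69.4 kHz]: 29.4 kHz, 37.4 kHz, 62.8 kHz.

29.4 kHz, 37.4 kHz, 62.8 kHz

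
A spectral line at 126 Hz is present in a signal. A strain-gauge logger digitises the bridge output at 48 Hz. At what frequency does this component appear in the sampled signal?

126 Hz mod fs = 30 Hz.
30 Hz > fs/2 = 24 Hz, folds to fs − 30 Hz = 18 Hz.

18 Hz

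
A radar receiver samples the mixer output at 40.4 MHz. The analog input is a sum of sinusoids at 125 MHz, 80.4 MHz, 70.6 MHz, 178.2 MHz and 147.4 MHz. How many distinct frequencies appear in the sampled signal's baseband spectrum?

fs/2 = 20.2 MHz.
125 MHz mod fs = 3.8 MHz.
3.8 MHz ≤ fs/2 = 20.2 MHz, appears at 3.8 MHz.
80.4 MHz mod fs = 40 MHz.
40 MHz > fs/2 = 20.2 MHz, folds to fs − 40 MHz = 0.4 MHz.
70.6 MHz mod fs = 30.2 MHz.
30.2 MHz > fs/2 = 20.2 MHz, folds to fs − 30.2 MHz = 10.2 MHz.
178.2 MHz mod fs = 16.6 MHz.
16.6 MHz ≤ fs/2 = 20.2 MHz, appears at 16.6 MHz.
147.4 MHz mod fs = 26.2 MHz.
26.2 MHz > fs/2 = 20.2 MHz, folds to fs − 26.2 MHz = 14.2 MHz.
Distinct values: {0.4 MHz, 3.8 MHz, 10.2 MHz, 14.2 MHz, 16.6 MHz} → 5.

5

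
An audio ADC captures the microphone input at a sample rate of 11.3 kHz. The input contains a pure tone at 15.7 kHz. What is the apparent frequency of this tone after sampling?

4.4 kHz

15.7 kHz mod fs = 4.4 kHz.
4.4 kHz ≤ fs/2 = 5.65 kHz, appears at 4.4 kHz.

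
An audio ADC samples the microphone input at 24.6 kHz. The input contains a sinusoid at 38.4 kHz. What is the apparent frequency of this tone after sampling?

10.8 kHz

38.4 kHz mod fs = 13.8 kHz.
13.8 kHz > fs/2 = 12.3 kHz, folds to fs − 13.8 kHz = 10.8 kHz.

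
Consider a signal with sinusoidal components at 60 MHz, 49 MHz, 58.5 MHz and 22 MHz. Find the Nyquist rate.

Highest-frequency component: 60 MHz.
Nyquist rate = 2 × 60 MHz = 120 MHz.

120 MHz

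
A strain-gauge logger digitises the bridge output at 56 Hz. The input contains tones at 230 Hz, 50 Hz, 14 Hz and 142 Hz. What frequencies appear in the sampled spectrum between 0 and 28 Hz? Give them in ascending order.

6 Hz, 14 Hz, 26 Hz

fs/2 = 28 Hz.
230 Hz mod fs = 6 Hz.
6 Hz ≤ fs/2 = 28 Hz, appears at 6 Hz.
50 Hz > fs/2 = 28 Hz, folds to fs − 50 Hz = 6 Hz.
14 Hz ≤ fs/2 = 28 Hz, passes unchanged.
142 Hz mod fs = 30 Hz.
30 Hz > fs/2 = 28 Hz, folds to fs − 30 Hz = 26 Hz.
Distinct values: {6 Hz, 14 Hz, 26 Hz}.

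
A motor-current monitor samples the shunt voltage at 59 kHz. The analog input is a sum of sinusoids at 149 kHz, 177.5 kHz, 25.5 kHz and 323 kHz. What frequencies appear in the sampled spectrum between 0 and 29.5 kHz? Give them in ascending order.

fs/2 = 29.5 kHz.
149 kHz mod fs = 31 kHz.
31 kHz > fs/2 = 29.5 kHz, folds to fs − 31 kHz = 28 kHz.
177.5 kHz mod fs = 0.5 kHz.
0.5 kHz ≤ fs/2 = 29.5 kHz, appears at 0.5 kHz.
25.5 kHz ≤ fs/2 = 29.5 kHz, passes unchanged.
323 kHz mod fs = 28 kHz.
28 kHz ≤ fs/2 = 29.5 kHz, appears at 28 kHz.
Distinct values: {0.5 kHz, 25.5 kHz, 28 kHz}.

0.5 kHz, 25.5 kHz, 28 kHz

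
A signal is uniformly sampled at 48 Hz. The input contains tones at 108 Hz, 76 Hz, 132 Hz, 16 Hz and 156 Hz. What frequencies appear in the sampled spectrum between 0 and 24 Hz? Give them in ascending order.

12 Hz, 16 Hz, 20 Hz

fs/2 = 24 Hz.
108 Hz mod fs = 12 Hz.
12 Hz ≤ fs/2 = 24 Hz, appears at 12 Hz.
76 Hz mod fs = 28 Hz.
28 Hz > fs/2 = 24 Hz, folds to fs − 28 Hz = 20 Hz.
132 Hz mod fs = 36 Hz.
36 Hz > fs/2 = 24 Hz, folds to fs − 36 Hz = 12 Hz.
16 Hz ≤ fs/2 = 24 Hz, passes unchanged.
156 Hz mod fs = 12 Hz.
12 Hz ≤ fs/2 = 24 Hz, appears at 12 Hz.
Distinct values: {12 Hz, 16 Hz, 20 Hz}.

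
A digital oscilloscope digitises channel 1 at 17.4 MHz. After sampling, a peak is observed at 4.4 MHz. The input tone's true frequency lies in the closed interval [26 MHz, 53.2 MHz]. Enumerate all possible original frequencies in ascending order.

Frequencies that alias to 4.4 MHz are k·fs ± 4.4 MHz for integer k ≥ 0.
k=0: 4.4 MHz.
k=1: 13 MHz, 21.8 MHz.
k=2: 30.4 MHz, 39.2 MHz.
k=3: 47.8 MHz, 56.6 MHz.
k=4: 65.2 MHz, 74 MHz.
Within [26 MHz, 53.2 MHz]: 30.4 MHz, 39.2 MHz, 47.8 MHz.

30.4 MHz, 39.2 MHz, 47.8 MHz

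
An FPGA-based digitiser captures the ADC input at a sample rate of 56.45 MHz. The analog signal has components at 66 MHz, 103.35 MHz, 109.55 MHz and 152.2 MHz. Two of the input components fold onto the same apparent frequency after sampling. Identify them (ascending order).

fs/2 = 28.225 MHz.
66 MHz mod fs = 9.55 MHz.
9.55 MHz ≤ fs/2 = 28.225 MHz, appears at 9.55 MHz.
103.35 MHz mod fs = 46.9 MHz.
46.9 MHz > fs/2 = 28.225 MHz, folds to fs − 46.9 MHz = 9.55 MHz.
109.55 MHz mod fs = 53.1 MHz.
53.1 MHz > fs/2 = 28.225 MHz, folds to fs − 53.1 MHz = 3.35 MHz.
152.2 MHz mod fs = 39.3 MHz.
39.3 MHz > fs/2 = 28.225 MHz, folds to fs − 39.3 MHz = 17.15 MHz.
66 MHz and 103.35 MHz both map to 9.55 MHz.

66 MHz, 103.35 MHz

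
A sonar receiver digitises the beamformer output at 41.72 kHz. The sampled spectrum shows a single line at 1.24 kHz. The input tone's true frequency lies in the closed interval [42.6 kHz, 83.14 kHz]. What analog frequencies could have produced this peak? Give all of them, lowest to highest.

42.96 kHz, 82.2 kHz

Frequencies that alias to 1.24 kHz are k·fs ± 1.24 kHz for integer k ≥ 0.
k=0: 1.24 kHz.
k=1: 40.48 kHz, 42.96 kHz.
k=2: 82.2 kHz, 84.68 kHz.
k=3: 123.92 kHz, 126.4 kHz.
Within [42.6 kHz, 83.14 kHz]: 42.96 kHz, 82.2 kHz.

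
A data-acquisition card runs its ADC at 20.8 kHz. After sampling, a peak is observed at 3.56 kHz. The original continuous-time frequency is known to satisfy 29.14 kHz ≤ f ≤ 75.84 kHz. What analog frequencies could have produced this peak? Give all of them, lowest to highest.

Frequencies that alias to 3.56 kHz are k·fs ± 3.56 kHz for integer k ≥ 0.
k=0: 3.56 kHz.
k=1: 17.24 kHz, 24.36 kHz.
k=2: 38.04 kHz, 45.16 kHz.
k=3: 58.84 kHz, 65.96 kHz.
k=4: 79.64 kHz, 86.76 kHz.
Within [29.14 kHz, 75.84 kHz]: 38.04 kHz, 45.16 kHz, 58.84 kHz, 65.96 kHz.

38.04 kHz, 45.16 kHz, 58.84 kHz, 65.96 kHz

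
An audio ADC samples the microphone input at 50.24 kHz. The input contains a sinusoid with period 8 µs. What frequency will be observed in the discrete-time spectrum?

24.52 kHz

T = 8 µs → f = 1/T = 125 kHz.
125 kHz mod fs = 24.52 kHz.
24.52 kHz ≤ fs/2 = 25.12 kHz, appears at 24.52 kHz.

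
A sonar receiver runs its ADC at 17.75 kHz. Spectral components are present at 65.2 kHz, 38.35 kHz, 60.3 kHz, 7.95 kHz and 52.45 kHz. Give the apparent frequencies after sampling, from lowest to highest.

0.8 kHz, 2.85 kHz, 5.8 kHz, 7.05 kHz, 7.95 kHz

fs/2 = 8.875 kHz.
65.2 kHz mod fs = 11.95 kHz.
11.95 kHz > fs/2 = 8.875 kHz, folds to fs − 11.95 kHz = 5.8 kHz.
38.35 kHz mod fs = 2.85 kHz.
2.85 kHz ≤ fs/2 = 8.875 kHz, appears at 2.85 kHz.
60.3 kHz mod fs = 7.05 kHz.
7.05 kHz ≤ fs/2 = 8.875 kHz, appears at 7.05 kHz.
7.95 kHz ≤ fs/2 = 8.875 kHz, passes unchanged.
52.45 kHz mod fs = 16.95 kHz.
16.95 kHz > fs/2 = 8.875 kHz, folds to fs − 16.95 kHz = 0.8 kHz.
Distinct values: {0.8 kHz, 2.85 kHz, 5.8 kHz, 7.05 kHz, 7.95 kHz}.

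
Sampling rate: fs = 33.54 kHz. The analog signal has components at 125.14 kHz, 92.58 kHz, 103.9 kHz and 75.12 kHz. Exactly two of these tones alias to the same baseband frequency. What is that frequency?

8.04 kHz

fs/2 = 16.77 kHz.
125.14 kHz mod fs = 24.52 kHz.
24.52 kHz > fs/2 = 16.77 kHz, folds to fs − 24.52 kHz = 9.02 kHz.
92.58 kHz mod fs = 25.5 kHz.
25.5 kHz > fs/2 = 16.77 kHz, folds to fs − 25.5 kHz = 8.04 kHz.
103.9 kHz mod fs = 3.28 kHz.
3.28 kHz ≤ fs/2 = 16.77 kHz, appears at 3.28 kHz.
75.12 kHz mod fs = 8.04 kHz.
8.04 kHz ≤ fs/2 = 16.77 kHz, appears at 8.04 kHz.
75.12 kHz and 92.58 kHz both map to 8.04 kHz.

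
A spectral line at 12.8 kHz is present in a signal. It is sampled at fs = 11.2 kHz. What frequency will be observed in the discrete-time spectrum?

12.8 kHz mod fs = 1.6 kHz.
1.6 kHz ≤ fs/2 = 5.6 kHz, appears at 1.6 kHz.

1.6 kHz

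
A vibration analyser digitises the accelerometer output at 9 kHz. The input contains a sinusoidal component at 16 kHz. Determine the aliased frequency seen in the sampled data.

16 kHz mod fs = 7 kHz.
7 kHz > fs/2 = 4.5 kHz, folds to fs − 7 kHz = 2 kHz.

2 kHz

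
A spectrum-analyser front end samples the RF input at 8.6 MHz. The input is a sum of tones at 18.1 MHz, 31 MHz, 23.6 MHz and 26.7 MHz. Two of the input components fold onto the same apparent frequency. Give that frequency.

0.9 MHz

fs/2 = 4.3 MHz.
18.1 MHz mod fs = 0.9 MHz.
0.9 MHz ≤ fs/2 = 4.3 MHz, appears at 0.9 MHz.
31 MHz mod fs = 5.2 MHz.
5.2 MHz > fs/2 = 4.3 MHz, folds to fs − 5.2 MHz = 3.4 MHz.
23.6 MHz mod fs = 6.4 MHz.
6.4 MHz > fs/2 = 4.3 MHz, folds to fs − 6.4 MHz = 2.2 MHz.
26.7 MHz mod fs = 0.9 MHz.
0.9 MHz ≤ fs/2 = 4.3 MHz, appears at 0.9 MHz.
18.1 MHz and 26.7 MHz both map to 0.9 MHz.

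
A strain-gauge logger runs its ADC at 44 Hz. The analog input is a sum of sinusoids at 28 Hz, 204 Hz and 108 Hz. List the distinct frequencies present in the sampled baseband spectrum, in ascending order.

fs/2 = 22 Hz.
28 Hz > fs/2 = 22 Hz, folds to fs − 28 Hz = 16 Hz.
204 Hz mod fs = 28 Hz.
28 Hz > fs/2 = 22 Hz, folds to fs − 28 Hz = 16 Hz.
108 Hz mod fs = 20 Hz.
20 Hz ≤ fs/2 = 22 Hz, appears at 20 Hz.
Distinct values: {16 Hz, 20 Hz}.

16 Hz, 20 Hz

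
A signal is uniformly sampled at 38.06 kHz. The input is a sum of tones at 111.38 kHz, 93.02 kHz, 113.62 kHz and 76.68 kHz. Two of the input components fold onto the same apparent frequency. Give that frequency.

fs/2 = 19.03 kHz.
111.38 kHz mod fs = 35.26 kHz.
35.26 kHz > fs/2 = 19.03 kHz, folds to fs − 35.26 kHz = 2.8 kHz.
93.02 kHz mod fs = 16.9 kHz.
16.9 kHz ≤ fs/2 = 19.03 kHz, appears at 16.9 kHz.
113.62 kHz mod fs = 37.5 kHz.
37.5 kHz > fs/2 = 19.03 kHz, folds to fs − 37.5 kHz = 0.56 kHz.
76.68 kHz mod fs = 0.56 kHz.
0.56 kHz ≤ fs/2 = 19.03 kHz, appears at 0.56 kHz.
76.68 kHz and 113.62 kHz both map to 0.56 kHz.

0.56 kHz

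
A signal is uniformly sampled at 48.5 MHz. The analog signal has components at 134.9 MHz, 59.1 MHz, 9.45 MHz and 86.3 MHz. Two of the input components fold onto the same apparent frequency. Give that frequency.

10.6 MHz

fs/2 = 24.25 MHz.
134.9 MHz mod fs = 37.9 MHz.
37.9 MHz > fs/2 = 24.25 MHz, folds to fs − 37.9 MHz = 10.6 MHz.
59.1 MHz mod fs = 10.6 MHz.
10.6 MHz ≤ fs/2 = 24.25 MHz, appears at 10.6 MHz.
9.45 MHz ≤ fs/2 = 24.25 MHz, passes unchanged.
86.3 MHz mod fs = 37.8 MHz.
37.8 MHz > fs/2 = 24.25 MHz, folds to fs − 37.8 MHz = 10.7 MHz.
59.1 MHz and 134.9 MHz both map to 10.6 MHz.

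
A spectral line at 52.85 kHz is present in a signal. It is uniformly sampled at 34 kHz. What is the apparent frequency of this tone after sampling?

15.15 kHz

52.85 kHz mod fs = 18.85 kHz.
18.85 kHz > fs/2 = 17 kHz, folds to fs − 18.85 kHz = 15.15 kHz.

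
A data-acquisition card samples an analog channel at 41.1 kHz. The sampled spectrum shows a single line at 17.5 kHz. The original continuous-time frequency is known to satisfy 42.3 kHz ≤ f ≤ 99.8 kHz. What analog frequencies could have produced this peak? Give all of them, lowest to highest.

Frequencies that alias to 17.5 kHz are k·fs ± 17.5 kHz for integer k ≥ 0.
k=0: 17.5 kHz.
k=1: 23.6 kHz, 58.6 kHz.
k=2: 64.7 kHz, 99.7 kHz.
k=3: 105.8 kHz, 140.8 kHz.
Within [42.3 kHz, 99.8 kHz]: 58.6 kHz, 64.7 kHz, 99.7 kHz.

58.6 kHz, 64.7 kHz, 99.7 kHz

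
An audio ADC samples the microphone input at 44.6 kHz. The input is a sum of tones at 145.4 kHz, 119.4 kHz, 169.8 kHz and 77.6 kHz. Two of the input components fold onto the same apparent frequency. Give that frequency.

fs/2 = 22.3 kHz.
145.4 kHz mod fs = 11.6 kHz.
11.6 kHz ≤ fs/2 = 22.3 kHz, appears at 11.6 kHz.
119.4 kHz mod fs = 30.2 kHz.
30.2 kHz > fs/2 = 22.3 kHz, folds to fs − 30.2 kHz = 14.4 kHz.
169.8 kHz mod fs = 36 kHz.
36 kHz > fs/2 = 22.3 kHz, folds to fs − 36 kHz = 8.6 kHz.
77.6 kHz mod fs = 33 kHz.
33 kHz > fs/2 = 22.3 kHz, folds to fs − 33 kHz = 11.6 kHz.
77.6 kHz and 145.4 kHz both map to 11.6 kHz.

11.6 kHz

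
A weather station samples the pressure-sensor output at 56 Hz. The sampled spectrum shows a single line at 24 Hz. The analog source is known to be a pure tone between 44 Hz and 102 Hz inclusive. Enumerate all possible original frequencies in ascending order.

Frequencies that alias to 24 Hz are k·fs ± 24 Hz for integer k ≥ 0.
k=0: 24 Hz.
k=1: 32 Hz, 80 Hz.
k=2: 88 Hz, 136 Hz.
k=3: 144 Hz, 192 Hz.
Within [44 Hz, 102 Hz]: 80 Hz, 88 Hz.

80 Hz, 88 Hz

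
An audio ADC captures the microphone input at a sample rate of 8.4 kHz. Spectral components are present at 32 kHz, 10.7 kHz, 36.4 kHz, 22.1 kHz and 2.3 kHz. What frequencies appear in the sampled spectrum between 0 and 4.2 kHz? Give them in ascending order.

fs/2 = 4.2 kHz.
32 kHz mod fs = 6.8 kHz.
6.8 kHz > fs/2 = 4.2 kHz, folds to fs − 6.8 kHz = 1.6 kHz.
10.7 kHz mod fs = 2.3 kHz.
2.3 kHz ≤ fs/2 = 4.2 kHz, appears at 2.3 kHz.
36.4 kHz mod fs = 2.8 kHz.
2.8 kHz ≤ fs/2 = 4.2 kHz, appears at 2.8 kHz.
22.1 kHz mod fs = 5.3 kHz.
5.3 kHz > fs/2 = 4.2 kHz, folds to fs − 5.3 kHz = 3.1 kHz.
2.3 kHz ≤ fs/2 = 4.2 kHz, passes unchanged.
Distinct values: {1.6 kHz, 2.3 kHz, 2.8 kHz, 3.1 kHz}.

1.6 kHz, 2.3 kHz, 2.8 kHz, 3.1 kHz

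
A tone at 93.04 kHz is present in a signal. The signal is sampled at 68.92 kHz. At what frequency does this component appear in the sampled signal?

93.04 kHz mod fs = 24.12 kHz.
24.12 kHz ≤ fs/2 = 34.46 kHz, appears at 24.12 kHz.

24.12 kHz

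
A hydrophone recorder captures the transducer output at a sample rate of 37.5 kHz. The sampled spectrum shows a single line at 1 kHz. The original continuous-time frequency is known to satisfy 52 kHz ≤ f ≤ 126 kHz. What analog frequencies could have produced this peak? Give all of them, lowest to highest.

74 kHz, 76 kHz, 111.5 kHz, 113.5 kHz

Frequencies that alias to 1 kHz are k·fs ± 1 kHz for integer k ≥ 0.
k=0: 1 kHz.
k=1: 36.5 kHz, 38.5 kHz.
k=2: 74 kHz, 76 kHz.
k=3: 111.5 kHz, 113.5 kHz.
k=4: 149 kHz, 151 kHz.
Within [52 kHz, 126 kHz]: 74 kHz, 76 kHz, 111.5 kHz, 113.5 kHz.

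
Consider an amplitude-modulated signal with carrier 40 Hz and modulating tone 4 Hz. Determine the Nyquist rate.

AM sidebands sit at fc ± fm = 36 Hz and 44 Hz.
Highest-frequency component: 44 Hz.
Nyquist rate = 2 × 44 Hz = 88 Hz.

88 Hz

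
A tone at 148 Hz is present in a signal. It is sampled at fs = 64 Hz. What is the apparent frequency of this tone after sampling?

148 Hz mod fs = 20 Hz.
20 Hz ≤ fs/2 = 32 Hz, appears at 20 Hz.

20 Hz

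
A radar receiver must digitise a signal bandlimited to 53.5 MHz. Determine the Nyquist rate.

Nyquist rate = 2 × 53.5 MHz = 107 MHz.

107 MHz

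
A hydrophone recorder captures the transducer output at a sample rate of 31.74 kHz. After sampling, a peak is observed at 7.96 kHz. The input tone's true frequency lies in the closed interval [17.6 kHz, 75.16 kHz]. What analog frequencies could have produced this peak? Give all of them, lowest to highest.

Frequencies that alias to 7.96 kHz are k·fs ± 7.96 kHz for integer k ≥ 0.
k=0: 7.96 kHz.
k=1: 23.78 kHz, 39.7 kHz.
k=2: 55.52 kHz, 71.44 kHz.
k=3: 87.26 kHz, 103.18 kHz.
Within [17.6 kHz, 75.16 kHz]: 23.78 kHz, 39.7 kHz, 55.52 kHz, 71.44 kHz.

23.78 kHz, 39.7 kHz, 55.52 kHz, 71.44 kHz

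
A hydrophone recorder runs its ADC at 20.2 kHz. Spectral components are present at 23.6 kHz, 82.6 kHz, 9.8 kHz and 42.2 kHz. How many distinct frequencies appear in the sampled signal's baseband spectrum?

3

fs/2 = 10.1 kHz.
23.6 kHz mod fs = 3.4 kHz.
3.4 kHz ≤ fs/2 = 10.1 kHz, appears at 3.4 kHz.
82.6 kHz mod fs = 1.8 kHz.
1.8 kHz ≤ fs/2 = 10.1 kHz, appears at 1.8 kHz.
9.8 kHz ≤ fs/2 = 10.1 kHz, passes unchanged.
42.2 kHz mod fs = 1.8 kHz.
1.8 kHz ≤ fs/2 = 10.1 kHz, appears at 1.8 kHz.
Distinct values: {1.8 kHz, 3.4 kHz, 9.8 kHz} → 3.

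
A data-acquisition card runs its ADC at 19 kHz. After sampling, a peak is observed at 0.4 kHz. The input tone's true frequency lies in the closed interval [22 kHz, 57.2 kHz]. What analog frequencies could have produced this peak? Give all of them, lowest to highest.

37.6 kHz, 38.4 kHz, 56.6 kHz

Frequencies that alias to 0.4 kHz are k·fs ± 0.4 kHz for integer k ≥ 0.
k=0: 0.4 kHz.
k=1: 18.6 kHz, 19.4 kHz.
k=2: 37.6 kHz, 38.4 kHz.
k=3: 56.6 kHz, 57.4 kHz.
k=4: 75.6 kHz, 76.4 kHz.
Within [22 kHz, 57.2 kHz]: 37.6 kHz, 38.4 kHz, 56.6 kHz.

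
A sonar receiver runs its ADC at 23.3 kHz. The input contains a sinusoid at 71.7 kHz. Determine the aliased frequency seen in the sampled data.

1.8 kHz

71.7 kHz mod fs = 1.8 kHz.
1.8 kHz ≤ fs/2 = 11.65 kHz, appears at 1.8 kHz.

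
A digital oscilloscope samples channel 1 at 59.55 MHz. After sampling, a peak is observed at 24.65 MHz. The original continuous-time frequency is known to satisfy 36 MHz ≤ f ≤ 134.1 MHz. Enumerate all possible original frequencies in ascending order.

84.2 MHz, 94.45 MHz

Frequencies that alias to 24.65 MHz are k·fs ± 24.65 MHz for integer k ≥ 0.
k=0: 24.65 MHz.
k=1: 34.9 MHz, 84.2 MHz.
k=2: 94.45 MHz, 143.75 MHz.
k=3: 154 MHz, 203.3 MHz.
Within [36 MHz, 134.1 MHz]: 84.2 MHz, 94.45 MHz.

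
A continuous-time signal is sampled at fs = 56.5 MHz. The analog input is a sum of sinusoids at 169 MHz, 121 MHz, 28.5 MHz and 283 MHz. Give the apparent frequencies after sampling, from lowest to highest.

0.5 MHz, 8 MHz, 28 MHz

fs/2 = 28.25 MHz.
169 MHz mod fs = 56 MHz.
56 MHz > fs/2 = 28.25 MHz, folds to fs − 56 MHz = 0.5 MHz.
121 MHz mod fs = 8 MHz.
8 MHz ≤ fs/2 = 28.25 MHz, appears at 8 MHz.
28.5 MHz > fs/2 = 28.25 MHz, folds to fs − 28.5 MHz = 28 MHz.
283 MHz mod fs = 0.5 MHz.
0.5 MHz ≤ fs/2 = 28.25 MHz, appears at 0.5 MHz.
Distinct values: {0.5 MHz, 8 MHz, 28 MHz}.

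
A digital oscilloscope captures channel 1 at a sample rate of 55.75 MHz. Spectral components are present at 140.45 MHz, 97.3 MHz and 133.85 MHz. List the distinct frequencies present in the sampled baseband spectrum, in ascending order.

fs/2 = 27.875 MHz.
140.45 MHz mod fs = 28.95 MHz.
28.95 MHz > fs/2 = 27.875 MHz, folds to fs − 28.95 MHz = 26.8 MHz.
97.3 MHz mod fs = 41.55 MHz.
41.55 MHz > fs/2 = 27.875 MHz, folds to fs − 41.55 MHz = 14.2 MHz.
133.85 MHz mod fs = 22.35 MHz.
22.35 MHz ≤ fs/2 = 27.875 MHz, appears at 22.35 MHz.
Distinct values: {14.2 MHz, 22.35 MHz, 26.8 MHz}.

14.2 MHz, 22.35 MHz, 26.8 MHz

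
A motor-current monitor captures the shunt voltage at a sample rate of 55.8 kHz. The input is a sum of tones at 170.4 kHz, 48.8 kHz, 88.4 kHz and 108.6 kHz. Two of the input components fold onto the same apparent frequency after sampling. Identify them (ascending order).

fs/2 = 27.9 kHz.
170.4 kHz mod fs = 3 kHz.
3 kHz ≤ fs/2 = 27.9 kHz, appears at 3 kHz.
48.8 kHz > fs/2 = 27.9 kHz, folds to fs − 48.8 kHz = 7 kHz.
88.4 kHz mod fs = 32.6 kHz.
32.6 kHz > fs/2 = 27.9 kHz, folds to fs − 32.6 kHz = 23.2 kHz.
108.6 kHz mod fs = 52.8 kHz.
52.8 kHz > fs/2 = 27.9 kHz, folds to fs − 52.8 kHz = 3 kHz.
108.6 kHz and 170.4 kHz both map to 3 kHz.

108.6 kHz, 170.4 kHz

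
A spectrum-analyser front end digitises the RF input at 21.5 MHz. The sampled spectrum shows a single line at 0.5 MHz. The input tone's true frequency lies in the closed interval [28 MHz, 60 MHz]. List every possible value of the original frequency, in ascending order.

42.5 MHz, 43.5 MHz

Frequencies that alias to 0.5 MHz are k·fs ± 0.5 MHz for integer k ≥ 0.
k=0: 0.5 MHz.
k=1: 21 MHz, 22 MHz.
k=2: 42.5 MHz, 43.5 MHz.
k=3: 64 MHz, 65 MHz.
Within [28 MHz, 60 MHz]: 42.5 MHz, 43.5 MHz.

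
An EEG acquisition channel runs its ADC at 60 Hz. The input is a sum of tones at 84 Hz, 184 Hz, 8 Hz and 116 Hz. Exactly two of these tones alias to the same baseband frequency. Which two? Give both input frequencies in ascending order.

fs/2 = 30 Hz.
84 Hz mod fs = 24 Hz.
24 Hz ≤ fs/2 = 30 Hz, appears at 24 Hz.
184 Hz mod fs = 4 Hz.
4 Hz ≤ fs/2 = 30 Hz, appears at 4 Hz.
8 Hz ≤ fs/2 = 30 Hz, passes unchanged.
116 Hz mod fs = 56 Hz.
56 Hz > fs/2 = 30 Hz, folds to fs − 56 Hz = 4 Hz.
116 Hz and 184 Hz both map to 4 Hz.

116 Hz, 184 Hz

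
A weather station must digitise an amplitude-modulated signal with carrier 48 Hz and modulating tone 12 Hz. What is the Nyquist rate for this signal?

AM sidebands sit at fc ± fm = 36 Hz and 60 Hz.
Highest-frequency component: 60 Hz.
Nyquist rate = 2 × 60 Hz = 120 Hz.

120 Hz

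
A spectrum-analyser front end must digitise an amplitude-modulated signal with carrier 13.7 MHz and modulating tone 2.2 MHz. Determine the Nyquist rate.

AM sidebands sit at fc ± fm = 11.5 MHz and 15.9 MHz.
Highest-frequency component: 15.9 MHz.
Nyquist rate = 2 × 15.9 MHz = 31.8 MHz.

31.8 MHz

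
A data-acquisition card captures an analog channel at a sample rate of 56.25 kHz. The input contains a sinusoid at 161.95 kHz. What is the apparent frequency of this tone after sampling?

161.95 kHz mod fs = 49.45 kHz.
49.45 kHz > fs/2 = 28.125 kHz, folds to fs − 49.45 kHz = 6.8 kHz.

6.8 kHz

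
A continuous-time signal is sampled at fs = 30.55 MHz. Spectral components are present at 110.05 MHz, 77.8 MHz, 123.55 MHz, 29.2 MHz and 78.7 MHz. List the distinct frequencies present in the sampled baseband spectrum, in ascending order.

fs/2 = 15.275 MHz.
110.05 MHz mod fs = 18.4 MHz.
18.4 MHz > fs/2 = 15.275 MHz, folds to fs − 18.4 MHz = 12.15 MHz.
77.8 MHz mod fs = 16.7 MHz.
16.7 MHz > fs/2 = 15.275 MHz, folds to fs − 16.7 MHz = 13.85 MHz.
123.55 MHz mod fs = 1.35 MHz.
1.35 MHz ≤ fs/2 = 15.275 MHz, appears at 1.35 MHz.
29.2 MHz > fs/2 = 15.275 MHz, folds to fs − 29.2 MHz = 1.35 MHz.
78.7 MHz mod fs = 17.6 MHz.
17.6 MHz > fs/2 = 15.275 MHz, folds to fs − 17.6 MHz = 12.95 MHz.
Distinct values: {1.35 MHz, 12.15 MHz, 12.95 MHz, 13.85 MHz}.

1.35 MHz, 12.15 MHz, 12.95 MHz, 13.85 MHz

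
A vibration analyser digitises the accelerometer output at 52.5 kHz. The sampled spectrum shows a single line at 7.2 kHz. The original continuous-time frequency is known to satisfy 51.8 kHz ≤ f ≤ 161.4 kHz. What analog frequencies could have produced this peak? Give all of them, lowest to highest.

Frequencies that alias to 7.2 kHz are k·fs ± 7.2 kHz for integer k ≥ 0.
k=0: 7.2 kHz.
k=1: 45.3 kHz, 59.7 kHz.
k=2: 97.8 kHz, 112.2 kHz.
k=3: 150.3 kHz, 164.7 kHz.
k=4: 202.8 kHz, 217.2 kHz.
Within [51.8 kHz, 161.4 kHz]: 59.7 kHz, 97.8 kHz, 112.2 kHz, 150.3 kHz.

59.7 kHz, 97.8 kHz, 112.2 kHz, 150.3 kHz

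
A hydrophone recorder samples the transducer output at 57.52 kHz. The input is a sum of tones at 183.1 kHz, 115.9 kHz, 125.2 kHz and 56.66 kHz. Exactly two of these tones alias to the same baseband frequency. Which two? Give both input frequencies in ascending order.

fs/2 = 28.76 kHz.
183.1 kHz mod fs = 10.54 kHz.
10.54 kHz ≤ fs/2 = 28.76 kHz, appears at 10.54 kHz.
115.9 kHz mod fs = 0.86 kHz.
0.86 kHz ≤ fs/2 = 28.76 kHz, appears at 0.86 kHz.
125.2 kHz mod fs = 10.16 kHz.
10.16 kHz ≤ fs/2 = 28.76 kHz, appears at 10.16 kHz.
56.66 kHz > fs/2 = 28.76 kHz, folds to fs − 56.66 kHz = 0.86 kHz.
56.66 kHz and 115.9 kHz both map to 0.86 kHz.

56.66 kHz, 115.9 kHz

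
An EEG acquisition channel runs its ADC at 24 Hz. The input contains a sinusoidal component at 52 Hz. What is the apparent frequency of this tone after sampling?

4 Hz

52 Hz mod fs = 4 Hz.
4 Hz ≤ fs/2 = 12 Hz, appears at 4 Hz.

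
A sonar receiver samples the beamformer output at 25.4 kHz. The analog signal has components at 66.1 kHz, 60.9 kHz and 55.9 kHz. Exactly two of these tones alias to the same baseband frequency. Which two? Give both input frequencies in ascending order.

60.9 kHz, 66.1 kHz

fs/2 = 12.7 kHz.
66.1 kHz mod fs = 15.3 kHz.
15.3 kHz > fs/2 = 12.7 kHz, folds to fs − 15.3 kHz = 10.1 kHz.
60.9 kHz mod fs = 10.1 kHz.
10.1 kHz ≤ fs/2 = 12.7 kHz, appears at 10.1 kHz.
55.9 kHz mod fs = 5.1 kHz.
5.1 kHz ≤ fs/2 = 12.7 kHz, appears at 5.1 kHz.
60.9 kHz and 66.1 kHz both map to 10.1 kHz.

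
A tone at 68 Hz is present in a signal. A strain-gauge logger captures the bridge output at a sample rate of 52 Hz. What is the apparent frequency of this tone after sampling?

68 Hz mod fs = 16 Hz.
16 Hz ≤ fs/2 = 26 Hz, appears at 16 Hz.

16 Hz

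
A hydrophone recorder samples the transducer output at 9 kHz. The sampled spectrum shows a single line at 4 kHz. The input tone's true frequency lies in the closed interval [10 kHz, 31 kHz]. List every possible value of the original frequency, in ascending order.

13 kHz, 14 kHz, 22 kHz, 23 kHz, 31 kHz

Frequencies that alias to 4 kHz are k·fs ± 4 kHz for integer k ≥ 0.
k=0: 4 kHz.
k=1: 5 kHz, 13 kHz.
k=2: 14 kHz, 22 kHz.
k=3: 23 kHz, 31 kHz.
k=4: 32 kHz, 40 kHz.
Within [10 kHz, 31 kHz]: 13 kHz, 14 kHz, 22 kHz, 23 kHz, 31 kHz.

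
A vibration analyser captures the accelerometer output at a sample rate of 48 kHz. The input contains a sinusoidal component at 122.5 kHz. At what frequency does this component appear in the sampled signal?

21.5 kHz

122.5 kHz mod fs = 26.5 kHz.
26.5 kHz > fs/2 = 24 kHz, folds to fs − 26.5 kHz = 21.5 kHz.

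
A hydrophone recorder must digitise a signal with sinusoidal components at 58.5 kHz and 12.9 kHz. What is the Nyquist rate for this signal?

117 kHz

Highest-frequency component: 58.5 kHz.
Nyquist rate = 2 × 58.5 kHz = 117 kHz.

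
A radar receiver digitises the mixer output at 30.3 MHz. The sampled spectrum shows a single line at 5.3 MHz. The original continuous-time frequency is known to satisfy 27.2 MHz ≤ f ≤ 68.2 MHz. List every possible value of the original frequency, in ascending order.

35.6 MHz, 55.3 MHz, 65.9 MHz

Frequencies that alias to 5.3 MHz are k·fs ± 5.3 MHz for integer k ≥ 0.
k=0: 5.3 MHz.
k=1: 25 MHz, 35.6 MHz.
k=2: 55.3 MHz, 65.9 MHz.
k=3: 85.6 MHz, 96.2 MHz.
Within [27.2 MHz, 68.2 MHz]: 35.6 MHz, 55.3 MHz, 65.9 MHz.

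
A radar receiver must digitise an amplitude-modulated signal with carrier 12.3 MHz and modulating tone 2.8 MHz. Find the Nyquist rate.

AM sidebands sit at fc ± fm = 9.5 MHz and 15.1 MHz.
Highest-frequency component: 15.1 MHz.
Nyquist rate = 2 × 15.1 MHz = 30.2 MHz.

30.2 MHz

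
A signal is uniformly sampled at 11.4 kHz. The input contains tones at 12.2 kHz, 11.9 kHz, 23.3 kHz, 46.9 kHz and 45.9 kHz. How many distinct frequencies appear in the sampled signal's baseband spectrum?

4

fs/2 = 5.7 kHz.
12.2 kHz mod fs = 0.8 kHz.
0.8 kHz ≤ fs/2 = 5.7 kHz, appears at 0.8 kHz.
11.9 kHz mod fs = 0.5 kHz.
0.5 kHz ≤ fs/2 = 5.7 kHz, appears at 0.5 kHz.
23.3 kHz mod fs = 0.5 kHz.
0.5 kHz ≤ fs/2 = 5.7 kHz, appears at 0.5 kHz.
46.9 kHz mod fs = 1.3 kHz.
1.3 kHz ≤ fs/2 = 5.7 kHz, appears at 1.3 kHz.
45.9 kHz mod fs = 0.3 kHz.
0.3 kHz ≤ fs/2 = 5.7 kHz, appears at 0.3 kHz.
Distinct values: {0.3 kHz, 0.5 kHz, 0.8 kHz, 1.3 kHz} → 4.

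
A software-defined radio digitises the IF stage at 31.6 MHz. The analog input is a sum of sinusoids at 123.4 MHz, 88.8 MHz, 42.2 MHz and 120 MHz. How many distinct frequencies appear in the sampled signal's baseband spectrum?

4

fs/2 = 15.8 MHz.
123.4 MHz mod fs = 28.6 MHz.
28.6 MHz > fs/2 = 15.8 MHz, folds to fs − 28.6 MHz = 3 MHz.
88.8 MHz mod fs = 25.6 MHz.
25.6 MHz > fs/2 = 15.8 MHz, folds to fs − 25.6 MHz = 6 MHz.
42.2 MHz mod fs = 10.6 MHz.
10.6 MHz ≤ fs/2 = 15.8 MHz, appears at 10.6 MHz.
120 MHz mod fs = 25.2 MHz.
25.2 MHz > fs/2 = 15.8 MHz, folds to fs − 25.2 MHz = 6.4 MHz.
Distinct values: {3 MHz, 6 MHz, 6.4 MHz, 10.6 MHz} → 4.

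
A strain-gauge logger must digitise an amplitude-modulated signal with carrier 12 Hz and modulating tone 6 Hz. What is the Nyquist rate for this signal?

AM sidebands sit at fc ± fm = 6 Hz and 18 Hz.
Highest-frequency component: 18 Hz.
Nyquist rate = 2 × 18 Hz = 36 Hz.

36 Hz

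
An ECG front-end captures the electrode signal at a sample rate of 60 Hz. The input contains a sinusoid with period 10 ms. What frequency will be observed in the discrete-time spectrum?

T = 10 ms → f = 1/T = 100 Hz.
100 Hz mod fs = 40 Hz.
40 Hz > fs/2 = 30 Hz, folds to fs − 40 Hz = 20 Hz.

20 Hz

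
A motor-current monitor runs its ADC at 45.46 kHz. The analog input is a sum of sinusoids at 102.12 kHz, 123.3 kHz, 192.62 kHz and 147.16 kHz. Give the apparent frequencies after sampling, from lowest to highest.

fs/2 = 22.73 kHz.
102.12 kHz mod fs = 11.2 kHz.
11.2 kHz ≤ fs/2 = 22.73 kHz, appears at 11.2 kHz.
123.3 kHz mod fs = 32.38 kHz.
32.38 kHz > fs/2 = 22.73 kHz, folds to fs − 32.38 kHz = 13.08 kHz.
192.62 kHz mod fs = 10.78 kHz.
10.78 kHz ≤ fs/2 = 22.73 kHz, appears at 10.78 kHz.
147.16 kHz mod fs = 10.78 kHz.
10.78 kHz ≤ fs/2 = 22.73 kHz, appears at 10.78 kHz.
Distinct values: {10.78 kHz, 11.2 kHz, 13.08 kHz}.

10.78 kHz, 11.2 kHz, 13.08 kHz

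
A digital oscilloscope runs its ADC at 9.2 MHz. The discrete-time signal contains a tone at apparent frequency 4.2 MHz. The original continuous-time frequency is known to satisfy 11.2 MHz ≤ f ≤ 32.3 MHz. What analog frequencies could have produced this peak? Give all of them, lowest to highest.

13.4 MHz, 14.2 MHz, 22.6 MHz, 23.4 MHz, 31.8 MHz

Frequencies that alias to 4.2 MHz are k·fs ± 4.2 MHz for integer k ≥ 0.
k=0: 4.2 MHz.
k=1: 5 MHz, 13.4 MHz.
k=2: 14.2 MHz, 22.6 MHz.
k=3: 23.4 MHz, 31.8 MHz.
k=4: 32.6 MHz, 41 MHz.
Within [11.2 MHz, 32.3 MHz]: 13.4 MHz, 14.2 MHz, 22.6 MHz, 23.4 MHz, 31.8 MHz.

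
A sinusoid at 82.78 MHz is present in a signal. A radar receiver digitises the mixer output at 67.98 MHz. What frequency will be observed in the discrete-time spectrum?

14.8 MHz

82.78 MHz mod fs = 14.8 MHz.
14.8 MHz ≤ fs/2 = 33.99 MHz, appears at 14.8 MHz.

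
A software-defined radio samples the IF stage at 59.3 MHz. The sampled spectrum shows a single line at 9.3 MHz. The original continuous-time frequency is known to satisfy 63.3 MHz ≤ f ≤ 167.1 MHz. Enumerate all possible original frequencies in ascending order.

Frequencies that alias to 9.3 MHz are k·fs ± 9.3 MHz for integer k ≥ 0.
k=0: 9.3 MHz.
k=1: 50 MHz, 68.6 MHz.
k=2: 109.3 MHz, 127.9 MHz.
k=3: 168.6 MHz, 187.2 MHz.
Within [63.3 MHz, 167.1 MHz]: 68.6 MHz, 109.3 MHz, 127.9 MHz.

68.6 MHz, 109.3 MHz, 127.9 MHz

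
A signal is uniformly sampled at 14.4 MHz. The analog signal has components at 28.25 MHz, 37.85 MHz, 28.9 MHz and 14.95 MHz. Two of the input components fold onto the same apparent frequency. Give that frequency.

fs/2 = 7.2 MHz.
28.25 MHz mod fs = 13.85 MHz.
13.85 MHz > fs/2 = 7.2 MHz, folds to fs − 13.85 MHz = 0.55 MHz.
37.85 MHz mod fs = 9.05 MHz.
9.05 MHz > fs/2 = 7.2 MHz, folds to fs − 9.05 MHz = 5.35 MHz.
28.9 MHz mod fs = 0.1 MHz.
0.1 MHz ≤ fs/2 = 7.2 MHz, appears at 0.1 MHz.
14.95 MHz mod fs = 0.55 MHz.
0.55 MHz ≤ fs/2 = 7.2 MHz, appears at 0.55 MHz.
14.95 MHz and 28.25 MHz both map to 0.55 MHz.

0.55 MHz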